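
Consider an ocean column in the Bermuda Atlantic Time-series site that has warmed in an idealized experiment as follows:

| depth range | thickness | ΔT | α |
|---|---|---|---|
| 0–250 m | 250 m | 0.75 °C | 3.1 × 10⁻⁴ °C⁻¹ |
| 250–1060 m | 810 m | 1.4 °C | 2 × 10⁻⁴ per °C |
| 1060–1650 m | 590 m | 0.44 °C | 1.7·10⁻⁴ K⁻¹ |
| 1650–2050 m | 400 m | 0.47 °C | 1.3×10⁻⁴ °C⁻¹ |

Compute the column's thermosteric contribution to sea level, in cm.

about 35.3 cm

Layer 1: 3.1×10⁻⁴ × 0.75 × 250 = 0.058125 m
250–1060 m: 1.4 × 810 × 2×10⁻⁴ = 0.22680 m
Layer 3: 0.44 × 1.7×10⁻⁴ × 590 = 0.044132 m
1650–2050 m: 0.47 × 1.3×10⁻⁴ × 400 = 0.02444 m
Δh = 0.058125 + 0.22680 + 0.044132 + 0.02444 = 0.353497 m ≈ 35.3 cm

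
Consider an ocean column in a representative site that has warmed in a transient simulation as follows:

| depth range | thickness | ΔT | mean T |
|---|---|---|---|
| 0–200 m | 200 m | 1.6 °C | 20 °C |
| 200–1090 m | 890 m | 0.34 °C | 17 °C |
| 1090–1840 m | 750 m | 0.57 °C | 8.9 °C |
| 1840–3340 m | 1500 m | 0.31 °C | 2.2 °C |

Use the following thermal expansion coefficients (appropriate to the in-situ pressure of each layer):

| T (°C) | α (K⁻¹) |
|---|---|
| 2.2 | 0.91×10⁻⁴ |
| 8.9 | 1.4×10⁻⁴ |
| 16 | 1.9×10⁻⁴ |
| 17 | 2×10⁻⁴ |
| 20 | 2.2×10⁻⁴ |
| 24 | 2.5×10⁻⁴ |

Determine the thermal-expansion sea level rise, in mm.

Layer 1 at 20 °C → α = 2.2×10⁻⁴ K⁻¹
Layer 2 at 17 °C → α = 2×10⁻⁴ K⁻¹
Layer 3 at 8.9 °C → α = 1.4×10⁻⁴ K⁻¹
Layer 4 at 2.2 °C → α = 0.91×10⁻⁴ K⁻¹
200 × 2.2×10⁻⁴ × 1.6 = 0.07040 m
2×10⁻⁴ × 890 × 0.34 = 0.06052 m
Layer 3: 1.4×10⁻⁴ × 750 × 0.57 = 0.05985 m
1840–3340 m: 0.31 × 0.91×10⁻⁴ × 1500 = 0.042315 m
Δh = 0.07040 + 0.06052 + 0.05985 + 0.042315 = 0.233085 m

Δh ≈ 230 mm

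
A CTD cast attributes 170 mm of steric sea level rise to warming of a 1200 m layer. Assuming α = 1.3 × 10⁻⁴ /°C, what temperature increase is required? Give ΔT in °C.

ΔT ≈ 1.1 °C

ΔT = Δh/(αH) = 0.17 / (1.3×10⁻⁴ × 1200) ≈ 1.090 °C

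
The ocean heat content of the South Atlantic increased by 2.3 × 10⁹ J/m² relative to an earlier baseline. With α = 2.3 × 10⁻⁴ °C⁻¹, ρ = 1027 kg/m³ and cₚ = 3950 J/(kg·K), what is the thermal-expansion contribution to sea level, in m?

Δh = αQ/(ρcₚ) = 2.3×10⁻⁴ × 2.3×10⁹ / (1027 × 3950) ≈ 0.13040 m

about 0.13 m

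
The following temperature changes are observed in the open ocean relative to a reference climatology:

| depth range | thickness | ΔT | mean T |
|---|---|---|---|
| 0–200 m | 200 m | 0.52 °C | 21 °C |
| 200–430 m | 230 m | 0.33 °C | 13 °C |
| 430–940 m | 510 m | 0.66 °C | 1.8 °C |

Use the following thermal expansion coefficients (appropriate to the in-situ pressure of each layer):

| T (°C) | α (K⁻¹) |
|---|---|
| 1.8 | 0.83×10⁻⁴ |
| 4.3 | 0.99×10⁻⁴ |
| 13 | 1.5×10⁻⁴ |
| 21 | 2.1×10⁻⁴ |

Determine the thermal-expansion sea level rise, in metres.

Δh ≈ 0.0612 m

Layer 1 at 21 °C → α = 2.1×10⁻⁴ K⁻¹
Layer 2 at 13 °C → α = 1.5×10⁻⁴ K⁻¹
Layer 3 at 1.8 °C → α = 0.83×10⁻⁴ K⁻¹
200 × 0.52 × 2.1×10⁻⁴ = 0.02184 m
200–430 m: 1.5×10⁻⁴ × 0.33 × 230 = 0.011385 m
Layer 3: 0.83×10⁻⁴ × 510 × 0.66 = 0.0279378 m
Δh = 0.02184 + 0.011385 + 0.0279378 = 0.0611628 m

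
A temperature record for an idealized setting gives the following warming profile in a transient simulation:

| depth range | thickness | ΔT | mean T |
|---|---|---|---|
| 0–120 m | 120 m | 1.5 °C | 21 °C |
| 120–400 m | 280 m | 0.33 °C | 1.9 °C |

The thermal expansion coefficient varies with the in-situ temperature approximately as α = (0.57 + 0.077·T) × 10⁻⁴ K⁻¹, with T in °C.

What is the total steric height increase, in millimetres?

about 46.0 mm

Layer 1: α = (0.57 + 0.077×21)×10⁻⁴ = 2.187×10⁻⁴ K⁻¹
Layer 2: α = (0.57 + 0.077×1.9)×10⁻⁴ = 0.7163×10⁻⁴ K⁻¹
2.187×10⁻⁴ × 120 × 1.5 = 0.039366 m
120–400 m: 0.33 × 280 × 0.7163×10⁻⁴ = 0.006618612 m
Δh = 0.039366 + 0.006618612 = 0.045984612 m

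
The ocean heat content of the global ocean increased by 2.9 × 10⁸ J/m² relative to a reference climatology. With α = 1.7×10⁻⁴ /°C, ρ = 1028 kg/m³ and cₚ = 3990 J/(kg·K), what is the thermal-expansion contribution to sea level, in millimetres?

12.0 mm

Δh = αQ/(ρcₚ) = 1.7×10⁻⁴ × 2.9×10⁸ / (1028 × 3990) ≈ 0.012019 m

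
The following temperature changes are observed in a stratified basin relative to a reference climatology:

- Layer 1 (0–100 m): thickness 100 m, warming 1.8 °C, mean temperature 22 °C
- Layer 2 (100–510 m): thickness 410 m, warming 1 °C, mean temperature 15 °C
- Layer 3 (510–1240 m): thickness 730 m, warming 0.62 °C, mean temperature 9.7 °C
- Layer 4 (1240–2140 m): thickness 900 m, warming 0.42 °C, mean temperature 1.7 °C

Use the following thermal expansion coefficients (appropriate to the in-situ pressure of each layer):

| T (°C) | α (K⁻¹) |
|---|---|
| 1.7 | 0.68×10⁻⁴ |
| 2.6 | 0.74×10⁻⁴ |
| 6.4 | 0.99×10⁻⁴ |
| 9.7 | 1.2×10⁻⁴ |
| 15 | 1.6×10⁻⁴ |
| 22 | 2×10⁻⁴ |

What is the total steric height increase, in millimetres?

182 mm of thermosteric rise

Layer 1 at 22 °C → α = 2×10⁻⁴ K⁻¹
Layer 2 at 15 °C → α = 1.6×10⁻⁴ K⁻¹
Layer 3 at 9.7 °C → α = 1.2×10⁻⁴ K⁻¹
Layer 4 at 1.7 °C → α = 0.68×10⁻⁴ K⁻¹
Layer 1: 1.8 × 100 × 2×10⁻⁴ = 0.03600 m
100–510 m: 1.6×10⁻⁴ × 410 × 1 = 0.06560 m
Layer 3: 0.62 × 730 × 1.2×10⁻⁴ = 0.054312 m
1240–2140 m: 0.68×10⁻⁴ × 0.42 × 900 = 0.025704 m
Δh = 0.03600 + 0.06560 + 0.054312 + 0.025704 = 0.181616 m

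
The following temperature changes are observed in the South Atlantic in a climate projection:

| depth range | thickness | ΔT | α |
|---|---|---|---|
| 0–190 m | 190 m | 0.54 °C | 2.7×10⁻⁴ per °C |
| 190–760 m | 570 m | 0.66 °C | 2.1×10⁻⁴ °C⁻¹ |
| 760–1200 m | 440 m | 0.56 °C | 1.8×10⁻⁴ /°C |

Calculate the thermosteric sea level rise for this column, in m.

0–190 m: 0.54 × 2.7×10⁻⁴ × 190 = 0.027702 m
Layer 2: 0.66 × 570 × 2.1×10⁻⁴ = 0.079002 m
Layer 3: 440 × 1.8×10⁻⁴ × 0.56 = 0.044352 m
Δh = 0.027702 + 0.079002 + 0.044352 = 0.151056 m ≈ 0.151 m

Δh ≈ 0.151 m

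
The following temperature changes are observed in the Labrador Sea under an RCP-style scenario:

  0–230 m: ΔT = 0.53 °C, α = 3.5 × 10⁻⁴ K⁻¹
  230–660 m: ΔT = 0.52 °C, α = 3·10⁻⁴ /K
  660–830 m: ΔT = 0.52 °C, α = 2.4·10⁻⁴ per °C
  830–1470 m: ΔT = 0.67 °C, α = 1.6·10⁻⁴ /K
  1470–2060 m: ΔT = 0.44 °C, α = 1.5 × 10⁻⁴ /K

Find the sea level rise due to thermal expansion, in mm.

about 239 mm

Layer 1: 0.53 × 230 × 3.5×10⁻⁴ = 0.042665 m
Layer 2: 3×10⁻⁴ × 430 × 0.52 = 0.06708 m
660–830 m: 0.52 × 170 × 2.4×10⁻⁴ = 0.021216 m
830–1470 m: 640 × 0.67 × 1.6×10⁻⁴ = 0.068608 m
1470–2060 m: 0.44 × 1.5×10⁻⁴ × 590 = 0.03894 m
Δh = 0.042665 + 0.06708 + 0.021216 + 0.068608 + 0.03894 = 0.238509 m ≈ 239 mm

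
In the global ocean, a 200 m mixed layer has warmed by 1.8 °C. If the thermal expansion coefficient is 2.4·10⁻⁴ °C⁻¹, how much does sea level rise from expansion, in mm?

Δh = αΔT·H = 2.4×10⁻⁴ × 1.8 × 200 = 0.08640 m

about 86.4 mm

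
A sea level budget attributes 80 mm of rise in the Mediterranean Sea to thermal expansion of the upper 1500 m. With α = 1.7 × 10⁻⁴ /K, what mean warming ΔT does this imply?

ΔT = Δh/(αH) = 0.08 / (1.7×10⁻⁴ × 1500) ≈ 0.3137 °C

0.314 °C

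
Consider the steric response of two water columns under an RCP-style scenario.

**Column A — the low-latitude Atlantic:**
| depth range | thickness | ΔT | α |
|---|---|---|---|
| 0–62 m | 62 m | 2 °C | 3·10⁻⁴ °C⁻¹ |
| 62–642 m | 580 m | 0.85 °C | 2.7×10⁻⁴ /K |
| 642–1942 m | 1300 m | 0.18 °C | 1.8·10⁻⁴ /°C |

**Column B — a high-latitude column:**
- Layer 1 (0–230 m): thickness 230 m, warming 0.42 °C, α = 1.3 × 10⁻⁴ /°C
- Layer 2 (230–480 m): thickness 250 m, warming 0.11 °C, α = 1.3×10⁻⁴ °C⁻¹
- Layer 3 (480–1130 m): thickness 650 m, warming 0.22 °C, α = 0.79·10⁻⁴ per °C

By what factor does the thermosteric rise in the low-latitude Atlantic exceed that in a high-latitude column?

≈ 7.7×

A Layer 1: 3×10⁻⁴ × 2 × 62 = 0.03720 m
A 62–642 m: 2.7×10⁻⁴ × 580 × 0.85 = 0.13311 m
A 642–1942 m: 1300 × 0.18 × 1.8×10⁻⁴ = 0.04212 m
A total: 0.21243 m
B 0–230 m: 230 × 1.3×10⁻⁴ × 0.42 = 0.012558 m
B Layer 2: 250 × 0.11 × 1.3×10⁻⁴ = 0.003575 m
B Layer 3: 650 × 0.22 × 0.79×10⁻⁴ = 0.011297 m
B total: 0.02743 m
Ratio: 0.21243 / 0.02743 ≈ 7.744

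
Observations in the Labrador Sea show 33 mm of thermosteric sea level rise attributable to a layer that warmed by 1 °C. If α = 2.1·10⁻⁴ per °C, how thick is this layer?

H = Δh/(αΔT) = 0.033 / (2.1×10⁻⁴ × 1) ≈ 157.1 m

H ≈ 160 m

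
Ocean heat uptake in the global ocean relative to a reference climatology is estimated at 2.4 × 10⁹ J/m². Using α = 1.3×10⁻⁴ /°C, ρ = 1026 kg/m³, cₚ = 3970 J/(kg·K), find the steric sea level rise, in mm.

76.6 mm of thermosteric rise

Δh = αQ/(ρcₚ) = 1.3×10⁻⁴ × 2.4×10⁹ / (1026 × 3970) ≈ 0.076598 m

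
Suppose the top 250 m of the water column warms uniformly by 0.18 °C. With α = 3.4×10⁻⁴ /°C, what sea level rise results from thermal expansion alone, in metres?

Δh = αΔT·H = 3.4×10⁻⁴ × 0.18 × 250 = 0.01530 m

Δh = 0.0153 m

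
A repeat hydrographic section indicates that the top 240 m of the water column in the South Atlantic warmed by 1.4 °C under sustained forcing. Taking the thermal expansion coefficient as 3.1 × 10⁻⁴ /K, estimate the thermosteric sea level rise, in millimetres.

about 104 mm

Δh = αΔT·H = 3.1×10⁻⁴ × 1.4 × 240 = 0.10416 m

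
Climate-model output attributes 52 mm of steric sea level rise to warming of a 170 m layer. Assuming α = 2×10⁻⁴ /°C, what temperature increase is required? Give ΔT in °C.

about 1.53 °C

ΔT = Δh/(αH) = 0.052 / (2×10⁻⁴ × 170) ≈ 1.529 °C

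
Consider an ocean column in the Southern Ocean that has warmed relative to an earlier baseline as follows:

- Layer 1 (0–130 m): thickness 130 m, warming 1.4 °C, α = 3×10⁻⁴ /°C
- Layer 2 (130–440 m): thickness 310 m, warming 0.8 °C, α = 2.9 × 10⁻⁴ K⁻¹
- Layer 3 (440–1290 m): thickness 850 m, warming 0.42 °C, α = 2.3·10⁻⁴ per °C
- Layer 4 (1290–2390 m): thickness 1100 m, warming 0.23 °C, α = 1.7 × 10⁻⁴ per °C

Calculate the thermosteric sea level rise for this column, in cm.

Δh ≈ 25.2 cm

0–130 m: 1.4 × 130 × 3×10⁻⁴ = 0.05460 m
130–440 m: 2.9×10⁻⁴ × 0.8 × 310 = 0.07192 m
440–1290 m: 2.3×10⁻⁴ × 0.42 × 850 = 0.08211 m
1.7×10⁻⁴ × 0.23 × 1100 = 0.04301 m
Δh = 0.05460 + 0.07192 + 0.08211 + 0.04301 = 0.25164 m ≈ 25.2 cm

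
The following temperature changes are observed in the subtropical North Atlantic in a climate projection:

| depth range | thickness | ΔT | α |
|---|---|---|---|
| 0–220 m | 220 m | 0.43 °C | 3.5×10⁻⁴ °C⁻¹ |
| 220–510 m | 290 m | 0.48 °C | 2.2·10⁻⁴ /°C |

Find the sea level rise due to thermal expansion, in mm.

0–220 m: 3.5×10⁻⁴ × 220 × 0.43 = 0.03311 m
0.48 × 2.2×10⁻⁴ × 290 = 0.030624 m
Δh = 0.03311 + 0.030624 = 0.063734 m

Δh = 64 mm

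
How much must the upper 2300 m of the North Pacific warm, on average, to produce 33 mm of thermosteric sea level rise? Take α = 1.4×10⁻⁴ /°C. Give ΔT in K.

ΔT = Δh/(αH) = 0.033 / (1.4×10⁻⁴ × 2300) ≈ 0.1025 K

about 0.10 K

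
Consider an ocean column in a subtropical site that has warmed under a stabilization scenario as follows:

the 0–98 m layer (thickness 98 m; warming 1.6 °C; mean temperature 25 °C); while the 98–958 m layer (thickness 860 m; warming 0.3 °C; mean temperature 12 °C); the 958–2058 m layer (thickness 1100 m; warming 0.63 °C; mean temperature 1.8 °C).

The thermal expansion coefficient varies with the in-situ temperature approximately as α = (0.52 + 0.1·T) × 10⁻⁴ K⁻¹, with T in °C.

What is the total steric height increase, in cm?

Δh ≈ 14.0 cm

Layer 1: α = (0.52 + 0.1×25)×10⁻⁴ = 3.02×10⁻⁴ K⁻¹
Layer 2: α = (0.52 + 0.1×12)×10⁻⁴ = 1.72×10⁻⁴ K⁻¹
Layer 3: α = (0.52 + 0.1×1.8)×10⁻⁴ = 0.7×10⁻⁴ K⁻¹
0–98 m: 3.02×10⁻⁴ × 98 × 1.6 = 0.0473536 m
1.72×10⁻⁴ × 0.3 × 860 = 0.044376 m
958–2058 m: 1100 × 0.63 × 0.7×10⁻⁴ = 0.04851 m
Δh = 0.0473536 + 0.044376 + 0.04851 = 0.1402396 m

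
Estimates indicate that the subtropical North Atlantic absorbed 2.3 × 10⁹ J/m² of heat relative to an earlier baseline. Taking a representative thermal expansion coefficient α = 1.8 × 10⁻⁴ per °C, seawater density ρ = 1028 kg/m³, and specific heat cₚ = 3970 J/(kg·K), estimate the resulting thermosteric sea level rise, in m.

0.101 m of thermosteric rise

Δh = αQ/(ρcₚ) = 1.8×10⁻⁴ × 2.3×10⁹ / (1028 × 3970) ≈ 0.10144 m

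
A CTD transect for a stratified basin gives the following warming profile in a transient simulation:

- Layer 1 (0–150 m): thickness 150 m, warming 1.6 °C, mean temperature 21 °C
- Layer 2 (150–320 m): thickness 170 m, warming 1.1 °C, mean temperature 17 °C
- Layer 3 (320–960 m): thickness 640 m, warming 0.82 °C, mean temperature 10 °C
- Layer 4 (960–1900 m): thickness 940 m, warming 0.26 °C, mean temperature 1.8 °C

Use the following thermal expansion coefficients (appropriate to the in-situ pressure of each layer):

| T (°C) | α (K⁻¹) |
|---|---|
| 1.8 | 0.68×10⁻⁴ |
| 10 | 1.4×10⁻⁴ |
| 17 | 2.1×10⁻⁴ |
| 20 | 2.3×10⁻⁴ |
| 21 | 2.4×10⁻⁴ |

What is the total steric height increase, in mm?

Δh = 187 mm

Layer 1 at 21 °C → α = 2.4×10⁻⁴ K⁻¹
Layer 2 at 17 °C → α = 2.1×10⁻⁴ K⁻¹
Layer 3 at 10 °C → α = 1.4×10⁻⁴ K⁻¹
Layer 4 at 1.8 °C → α = 0.68×10⁻⁴ K⁻¹
2.4×10⁻⁴ × 1.6 × 150 = 0.05760 m
1.1 × 170 × 2.1×10⁻⁴ = 0.03927 m
320–960 m: 1.4×10⁻⁴ × 640 × 0.82 = 0.073472 m
960–1900 m: 0.26 × 940 × 0.68×10⁻⁴ = 0.0166192 m
Δh = 0.05760 + 0.03927 + 0.073472 + 0.0166192 = 0.1869612 m ≈ 187 mm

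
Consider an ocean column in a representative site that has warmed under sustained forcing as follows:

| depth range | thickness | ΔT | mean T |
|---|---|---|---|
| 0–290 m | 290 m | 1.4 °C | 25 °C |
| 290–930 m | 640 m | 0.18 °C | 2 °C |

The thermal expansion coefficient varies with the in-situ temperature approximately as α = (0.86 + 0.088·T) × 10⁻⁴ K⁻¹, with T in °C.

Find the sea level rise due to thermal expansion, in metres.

Layer 1: α = (0.86 + 0.088×25)×10⁻⁴ = 3.06×10⁻⁴ K⁻¹
Layer 2: α = (0.86 + 0.088×2)×10⁻⁴ = 1.036×10⁻⁴ K⁻¹
290 × 1.4 × 3.06×10⁻⁴ = 0.124236 m
640 × 0.18 × 1.036×10⁻⁴ = 0.01193472 m
Δh = 0.124236 + 0.01193472 = 0.13617072 m ≈ 0.136 m

Δh = 0.136 m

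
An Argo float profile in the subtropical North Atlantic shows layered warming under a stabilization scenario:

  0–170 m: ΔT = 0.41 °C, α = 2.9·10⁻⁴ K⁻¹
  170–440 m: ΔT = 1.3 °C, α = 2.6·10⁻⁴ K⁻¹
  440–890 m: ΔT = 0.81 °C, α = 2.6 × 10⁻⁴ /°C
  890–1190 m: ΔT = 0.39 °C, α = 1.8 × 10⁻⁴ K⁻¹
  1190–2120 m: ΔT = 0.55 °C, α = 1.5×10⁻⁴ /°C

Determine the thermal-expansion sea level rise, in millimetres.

170 × 2.9×10⁻⁴ × 0.41 = 0.020213 m
170–440 m: 1.3 × 270 × 2.6×10⁻⁴ = 0.09126 m
Layer 3: 2.6×10⁻⁴ × 450 × 0.81 = 0.09477 m
0.39 × 1.8×10⁻⁴ × 300 = 0.02106 m
1190–2120 m: 1.5×10⁻⁴ × 0.55 × 930 = 0.076725 m
Δh = 0.020213 + 0.09126 + 0.09477 + 0.02106 + 0.076725 = 0.304028 m

Δh ≈ 300 mm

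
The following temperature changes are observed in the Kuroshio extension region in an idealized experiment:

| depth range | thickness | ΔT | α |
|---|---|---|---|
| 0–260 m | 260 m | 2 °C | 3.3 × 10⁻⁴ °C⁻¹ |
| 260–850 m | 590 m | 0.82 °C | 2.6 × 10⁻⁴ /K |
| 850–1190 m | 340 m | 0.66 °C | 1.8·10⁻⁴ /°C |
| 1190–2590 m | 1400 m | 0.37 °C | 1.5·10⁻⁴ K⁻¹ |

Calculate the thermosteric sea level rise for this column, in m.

about 0.42 m

0–260 m: 3.3×10⁻⁴ × 260 × 2 = 0.17160 m
260–850 m: 2.6×10⁻⁴ × 590 × 0.82 = 0.125788 m
850–1190 m: 0.66 × 1.8×10⁻⁴ × 340 = 0.040392 m
Layer 4: 1400 × 0.37 × 1.5×10⁻⁴ = 0.07770 m
Δh = 0.17160 + 0.125788 + 0.040392 + 0.07770 = 0.41548 m ≈ 0.42 m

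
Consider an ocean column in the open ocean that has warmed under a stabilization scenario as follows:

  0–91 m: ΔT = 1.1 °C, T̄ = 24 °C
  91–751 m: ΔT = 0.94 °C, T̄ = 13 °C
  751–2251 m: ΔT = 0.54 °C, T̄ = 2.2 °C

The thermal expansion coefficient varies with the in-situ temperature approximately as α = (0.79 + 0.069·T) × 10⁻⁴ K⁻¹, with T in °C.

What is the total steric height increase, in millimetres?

Layer 1: α = (0.79 + 0.069×24)×10⁻⁴ = 2.446×10⁻⁴ K⁻¹
Layer 2: α = (0.79 + 0.069×13)×10⁻⁴ = 1.687×10⁻⁴ K⁻¹
Layer 3: α = (0.79 + 0.069×2.2)×10⁻⁴ = 0.9418×10⁻⁴ K⁻¹
1.1 × 2.446×10⁻⁴ × 91 = 0.02448446 m
Layer 2: 0.94 × 1.687×10⁻⁴ × 660 = 0.10466148 m
Layer 3: 1500 × 0.9418×10⁻⁴ × 0.54 = 0.0762858 m
Δh = 0.02448446 + 0.10466148 + 0.0762858 = 0.20543174 m

210 mm of thermosteric rise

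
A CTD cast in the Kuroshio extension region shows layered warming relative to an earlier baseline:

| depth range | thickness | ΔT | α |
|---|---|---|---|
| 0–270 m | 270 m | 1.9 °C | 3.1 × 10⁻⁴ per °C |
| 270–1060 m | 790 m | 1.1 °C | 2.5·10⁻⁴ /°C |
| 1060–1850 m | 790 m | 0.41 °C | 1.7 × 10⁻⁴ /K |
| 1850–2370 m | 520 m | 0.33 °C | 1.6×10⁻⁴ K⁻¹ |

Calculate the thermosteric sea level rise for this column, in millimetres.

Layer 1: 3.1×10⁻⁴ × 1.9 × 270 = 0.15903 m
2.5×10⁻⁴ × 1.1 × 790 = 0.21725 m
1.7×10⁻⁴ × 790 × 0.41 = 0.055063 m
520 × 1.6×10⁻⁴ × 0.33 = 0.027456 m
Δh = 0.15903 + 0.21725 + 0.055063 + 0.027456 = 0.458799 m

Δh ≈ 459 mm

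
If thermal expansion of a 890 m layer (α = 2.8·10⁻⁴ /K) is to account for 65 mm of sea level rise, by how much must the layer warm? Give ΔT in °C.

0.261 °C

ΔT = Δh/(αH) = 0.065 / (2.8×10⁻⁴ × 890) ≈ 0.2608 °C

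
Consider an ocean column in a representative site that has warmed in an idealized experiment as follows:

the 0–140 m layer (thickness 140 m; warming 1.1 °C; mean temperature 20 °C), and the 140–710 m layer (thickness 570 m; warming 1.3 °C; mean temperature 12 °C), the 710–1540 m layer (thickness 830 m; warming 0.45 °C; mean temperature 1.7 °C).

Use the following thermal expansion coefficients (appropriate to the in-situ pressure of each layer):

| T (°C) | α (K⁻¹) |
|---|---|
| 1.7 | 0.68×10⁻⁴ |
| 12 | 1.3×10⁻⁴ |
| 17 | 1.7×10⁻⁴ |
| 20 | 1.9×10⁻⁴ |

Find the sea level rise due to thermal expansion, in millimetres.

Layer 1 at 20 °C → α = 1.9×10⁻⁴ K⁻¹
Layer 2 at 12 °C → α = 1.3×10⁻⁴ K⁻¹
Layer 3 at 1.7 °C → α = 0.68×10⁻⁴ K⁻¹
140 × 1.1 × 1.9×10⁻⁴ = 0.02926 m
140–710 m: 1.3 × 570 × 1.3×10⁻⁴ = 0.09633 m
710–1540 m: 0.45 × 830 × 0.68×10⁻⁴ = 0.025398 m
Δh = 0.02926 + 0.09633 + 0.025398 = 0.150988 m

151 mm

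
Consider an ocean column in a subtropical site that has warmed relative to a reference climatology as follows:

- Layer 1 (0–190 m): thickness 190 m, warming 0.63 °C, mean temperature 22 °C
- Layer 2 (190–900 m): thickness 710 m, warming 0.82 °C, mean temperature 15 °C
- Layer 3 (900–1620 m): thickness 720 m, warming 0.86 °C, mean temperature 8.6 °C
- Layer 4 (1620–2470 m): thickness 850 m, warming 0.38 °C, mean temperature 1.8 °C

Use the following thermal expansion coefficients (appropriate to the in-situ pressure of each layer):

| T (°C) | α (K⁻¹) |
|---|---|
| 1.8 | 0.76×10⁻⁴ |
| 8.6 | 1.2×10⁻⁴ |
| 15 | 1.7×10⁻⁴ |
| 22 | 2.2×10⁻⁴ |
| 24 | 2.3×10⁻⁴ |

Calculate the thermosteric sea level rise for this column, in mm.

224 mm of thermosteric rise

Layer 1 at 22 °C → α = 2.2×10⁻⁴ K⁻¹
Layer 2 at 15 °C → α = 1.7×10⁻⁴ K⁻¹
Layer 3 at 8.6 °C → α = 1.2×10⁻⁴ K⁻¹
Layer 4 at 1.8 °C → α = 0.76×10⁻⁴ K⁻¹
0.63 × 190 × 2.2×10⁻⁴ = 0.026334 m
1.7×10⁻⁴ × 710 × 0.82 = 0.098974 m
900–1620 m: 720 × 1.2×10⁻⁴ × 0.86 = 0.074304 m
Layer 4: 0.76×10⁻⁴ × 850 × 0.38 = 0.024548 m
Δh = 0.026334 + 0.098974 + 0.074304 + 0.024548 = 0.22416 m ≈ 224 mm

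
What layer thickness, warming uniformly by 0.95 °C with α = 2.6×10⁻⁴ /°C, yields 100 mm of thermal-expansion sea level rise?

H = Δh/(αΔT) = 0.1 / (2.6×10⁻⁴ × 0.95) ≈ 404.9 m

400 m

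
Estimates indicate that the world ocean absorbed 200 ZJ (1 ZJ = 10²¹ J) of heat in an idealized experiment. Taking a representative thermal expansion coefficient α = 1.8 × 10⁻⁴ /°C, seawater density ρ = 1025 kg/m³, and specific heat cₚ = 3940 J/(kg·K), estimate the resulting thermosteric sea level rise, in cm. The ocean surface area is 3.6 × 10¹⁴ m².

2.48 cm of thermosteric rise

Per unit area: Q = 200×10²¹ / (3.6×10¹⁴) ≈ 5.556×10⁸ J/m²
Δh = αQ/(ρcₚ) = 1.8×10⁻⁴ × 5.556×10⁸ / (1025 × 3940) ≈ 0.024764 m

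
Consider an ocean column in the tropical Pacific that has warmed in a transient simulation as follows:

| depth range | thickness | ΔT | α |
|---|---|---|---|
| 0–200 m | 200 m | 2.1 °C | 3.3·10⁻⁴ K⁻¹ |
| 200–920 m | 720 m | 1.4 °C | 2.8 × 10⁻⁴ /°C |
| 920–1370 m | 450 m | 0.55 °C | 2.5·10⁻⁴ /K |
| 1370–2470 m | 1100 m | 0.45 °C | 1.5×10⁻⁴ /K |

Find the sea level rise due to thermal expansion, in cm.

200 × 2.1 × 3.3×10⁻⁴ = 0.13860 m
200–920 m: 720 × 1.4 × 2.8×10⁻⁴ = 0.28224 m
Layer 3: 2.5×10⁻⁴ × 0.55 × 450 = 0.061875 m
1370–2470 m: 0.45 × 1100 × 1.5×10⁻⁴ = 0.07425 m
Δh = 0.13860 + 0.28224 + 0.061875 + 0.07425 = 0.556965 m

Δh ≈ 55.7 cm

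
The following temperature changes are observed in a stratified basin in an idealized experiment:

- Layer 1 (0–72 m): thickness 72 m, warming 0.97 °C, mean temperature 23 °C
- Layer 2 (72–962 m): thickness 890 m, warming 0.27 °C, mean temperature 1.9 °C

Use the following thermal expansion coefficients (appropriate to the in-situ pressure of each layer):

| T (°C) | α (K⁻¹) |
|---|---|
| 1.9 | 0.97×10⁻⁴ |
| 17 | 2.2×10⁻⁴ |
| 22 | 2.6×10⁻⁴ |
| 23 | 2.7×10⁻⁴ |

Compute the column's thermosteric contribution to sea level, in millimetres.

Layer 1 at 23 °C → α = 2.7×10⁻⁴ K⁻¹
Layer 2 at 1.9 °C → α = 0.97×10⁻⁴ K⁻¹
0–72 m: 2.7×10⁻⁴ × 0.97 × 72 = 0.0188568 m
890 × 0.97×10⁻⁴ × 0.27 = 0.0233091 m
Δh = 0.0188568 + 0.0233091 = 0.0421659 m ≈ 42 mm

42 mm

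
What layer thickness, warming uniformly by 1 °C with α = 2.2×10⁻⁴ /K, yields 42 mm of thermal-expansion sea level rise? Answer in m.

H = Δh/(αΔT) = 0.042 / (2.2×10⁻⁴ × 1) ≈ 190.9 m

190 m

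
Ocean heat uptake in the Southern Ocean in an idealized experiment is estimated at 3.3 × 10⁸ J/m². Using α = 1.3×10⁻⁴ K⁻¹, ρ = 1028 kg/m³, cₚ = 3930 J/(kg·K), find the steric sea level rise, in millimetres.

Δh ≈ 10.6 mm

Δh = αQ/(ρcₚ) = 1.3×10⁻⁴ × 3.3×10⁸ / (1028 × 3930) ≈ 0.010619 m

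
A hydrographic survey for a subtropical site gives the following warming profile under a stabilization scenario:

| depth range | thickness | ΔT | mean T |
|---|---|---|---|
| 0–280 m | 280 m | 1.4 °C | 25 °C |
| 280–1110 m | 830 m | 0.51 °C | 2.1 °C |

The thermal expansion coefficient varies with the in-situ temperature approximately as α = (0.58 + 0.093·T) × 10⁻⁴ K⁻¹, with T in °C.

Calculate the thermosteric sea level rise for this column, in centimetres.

14.7 cm

Layer 1: α = (0.58 + 0.093×25)×10⁻⁴ = 2.905×10⁻⁴ K⁻¹
Layer 2: α = (0.58 + 0.093×2.1)×10⁻⁴ = 0.7753×10⁻⁴ K⁻¹
Layer 1: 280 × 2.905×10⁻⁴ × 1.4 = 0.113876 m
280–1110 m: 0.7753×10⁻⁴ × 0.51 × 830 = 0.032818449 m
Δh = 0.113876 + 0.032818449 = 0.146694449 m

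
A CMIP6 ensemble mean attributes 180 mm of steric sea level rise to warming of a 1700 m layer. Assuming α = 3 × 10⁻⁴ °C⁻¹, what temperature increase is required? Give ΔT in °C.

ΔT ≈ 0.353 °C

ΔT = Δh/(αH) = 0.18 / (3×10⁻⁴ × 1700) ≈ 0.3529 °C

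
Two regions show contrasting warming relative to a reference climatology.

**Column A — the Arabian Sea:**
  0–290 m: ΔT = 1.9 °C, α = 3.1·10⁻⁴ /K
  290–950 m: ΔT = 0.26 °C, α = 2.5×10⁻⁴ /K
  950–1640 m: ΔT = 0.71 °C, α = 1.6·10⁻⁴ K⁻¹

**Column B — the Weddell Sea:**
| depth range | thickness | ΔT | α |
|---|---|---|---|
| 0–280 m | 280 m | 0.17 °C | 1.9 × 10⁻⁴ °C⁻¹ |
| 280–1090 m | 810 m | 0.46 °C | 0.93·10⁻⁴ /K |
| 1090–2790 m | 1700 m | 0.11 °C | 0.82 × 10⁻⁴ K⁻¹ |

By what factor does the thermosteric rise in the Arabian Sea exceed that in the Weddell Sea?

a factor of 4.95

A 0–290 m: 3.1×10⁻⁴ × 290 × 1.9 = 0.17081 m
A Layer 2: 0.26 × 2.5×10⁻⁴ × 660 = 0.04290 m
A 1.6×10⁻⁴ × 0.71 × 690 = 0.078384 m
A total: 0.292094 m
B 0–280 m: 280 × 1.9×10⁻⁴ × 0.17 = 0.009044 m
B Layer 2: 810 × 0.46 × 0.93×10⁻⁴ = 0.0346518 m
B 1090–2790 m: 0.82×10⁻⁴ × 1700 × 0.11 = 0.015334 m
B total: 0.0590298 m
Ratio: 0.292094 / 0.0590298 ≈ 4.948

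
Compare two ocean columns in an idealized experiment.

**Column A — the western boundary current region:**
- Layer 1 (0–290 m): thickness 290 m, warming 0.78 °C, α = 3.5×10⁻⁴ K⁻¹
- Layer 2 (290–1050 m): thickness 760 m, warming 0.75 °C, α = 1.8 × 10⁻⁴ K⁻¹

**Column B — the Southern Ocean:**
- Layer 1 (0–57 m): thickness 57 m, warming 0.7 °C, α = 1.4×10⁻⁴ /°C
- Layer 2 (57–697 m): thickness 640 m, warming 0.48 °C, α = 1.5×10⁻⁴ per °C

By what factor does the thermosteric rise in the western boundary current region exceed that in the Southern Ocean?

3.52

A Layer 1: 3.5×10⁻⁴ × 0.78 × 290 = 0.07917 m
A Layer 2: 760 × 0.75 × 1.8×10⁻⁴ = 0.10260 m
A total: 0.18177 m
B 0–57 m: 0.7 × 1.4×10⁻⁴ × 57 = 0.005586 m
B 57–697 m: 640 × 1.5×10⁻⁴ × 0.48 = 0.04608 m
B total: 0.051666 m
Ratio: 0.18177 / 0.051666 ≈ 3.518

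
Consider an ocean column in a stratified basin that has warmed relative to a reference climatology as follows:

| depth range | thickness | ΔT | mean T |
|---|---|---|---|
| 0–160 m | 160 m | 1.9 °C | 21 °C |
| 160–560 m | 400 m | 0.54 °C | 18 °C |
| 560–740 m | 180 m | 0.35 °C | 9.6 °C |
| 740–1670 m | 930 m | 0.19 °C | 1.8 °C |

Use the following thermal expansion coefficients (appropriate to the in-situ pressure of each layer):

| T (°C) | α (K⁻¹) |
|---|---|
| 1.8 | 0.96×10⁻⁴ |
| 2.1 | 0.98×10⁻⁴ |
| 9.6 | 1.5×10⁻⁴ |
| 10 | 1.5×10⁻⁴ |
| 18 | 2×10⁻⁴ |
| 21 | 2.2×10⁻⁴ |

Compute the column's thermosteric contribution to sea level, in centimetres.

Layer 1 at 21 °C → α = 2.2×10⁻⁴ K⁻¹
Layer 2 at 18 °C → α = 2×10⁻⁴ K⁻¹
Layer 3 at 9.6 °C → α = 1.5×10⁻⁴ K⁻¹
Layer 4 at 1.8 °C → α = 0.96×10⁻⁴ K⁻¹
0–160 m: 2.2×10⁻⁴ × 160 × 1.9 = 0.06688 m
160–560 m: 0.54 × 2×10⁻⁴ × 400 = 0.04320 m
180 × 1.5×10⁻⁴ × 0.35 = 0.00945 m
740–1670 m: 930 × 0.96×10⁻⁴ × 0.19 = 0.0169632 m
Δh = 0.06688 + 0.04320 + 0.00945 + 0.0169632 = 0.1364932 m

Δh ≈ 13.6 cm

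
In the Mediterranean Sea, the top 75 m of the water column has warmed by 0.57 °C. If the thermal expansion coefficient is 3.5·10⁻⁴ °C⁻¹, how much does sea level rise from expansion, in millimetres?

Δh ≈ 15 mm

Δh = αΔT·H = 3.5×10⁻⁴ × 0.57 × 75 = 0.0149625 m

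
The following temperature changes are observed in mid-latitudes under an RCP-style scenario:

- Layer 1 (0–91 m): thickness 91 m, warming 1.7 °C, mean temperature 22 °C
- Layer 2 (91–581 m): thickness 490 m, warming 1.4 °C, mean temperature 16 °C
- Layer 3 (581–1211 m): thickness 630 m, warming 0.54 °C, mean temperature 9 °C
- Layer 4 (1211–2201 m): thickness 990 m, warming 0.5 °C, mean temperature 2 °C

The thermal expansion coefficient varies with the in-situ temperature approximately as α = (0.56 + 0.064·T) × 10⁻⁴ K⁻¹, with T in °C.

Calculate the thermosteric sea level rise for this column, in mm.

210 mm of thermosteric rise

Layer 1: α = (0.56 + 0.064×22)×10⁻⁴ = 1.968×10⁻⁴ K⁻¹
Layer 2: α = (0.56 + 0.064×16)×10⁻⁴ = 1.584×10⁻⁴ K⁻¹
Layer 3: α = (0.56 + 0.064×9)×10⁻⁴ = 1.136×10⁻⁴ K⁻¹
Layer 4: α = (0.56 + 0.064×2)×10⁻⁴ = 0.688×10⁻⁴ K⁻¹
1.968×10⁻⁴ × 1.7 × 91 = 0.03044496 m
Layer 2: 490 × 1.584×10⁻⁴ × 1.4 = 0.1086624 m
Layer 3: 1.136×10⁻⁴ × 0.54 × 630 = 0.03864672 m
Layer 4: 0.688×10⁻⁴ × 990 × 0.5 = 0.034056 m
Δh = 0.03044496 + 0.1086624 + 0.03864672 + 0.034056 = 0.21181008 m ≈ 210 mm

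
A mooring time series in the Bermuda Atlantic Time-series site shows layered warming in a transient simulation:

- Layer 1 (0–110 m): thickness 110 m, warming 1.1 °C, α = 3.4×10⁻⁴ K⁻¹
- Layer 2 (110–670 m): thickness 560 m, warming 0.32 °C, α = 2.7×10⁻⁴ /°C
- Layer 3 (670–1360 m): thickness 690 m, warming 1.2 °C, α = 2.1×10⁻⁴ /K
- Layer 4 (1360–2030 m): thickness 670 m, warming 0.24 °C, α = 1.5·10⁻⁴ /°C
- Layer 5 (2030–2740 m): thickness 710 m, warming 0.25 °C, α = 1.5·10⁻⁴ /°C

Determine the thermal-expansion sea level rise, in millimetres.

314 mm

0–110 m: 1.1 × 3.4×10⁻⁴ × 110 = 0.04114 m
110–670 m: 0.32 × 2.7×10⁻⁴ × 560 = 0.048384 m
1.2 × 2.1×10⁻⁴ × 690 = 0.17388 m
670 × 1.5×10⁻⁴ × 0.24 = 0.02412 m
Layer 5: 1.5×10⁻⁴ × 710 × 0.25 = 0.026625 m
Δh = 0.04114 + 0.048384 + 0.17388 + 0.02412 + 0.026625 = 0.314149 m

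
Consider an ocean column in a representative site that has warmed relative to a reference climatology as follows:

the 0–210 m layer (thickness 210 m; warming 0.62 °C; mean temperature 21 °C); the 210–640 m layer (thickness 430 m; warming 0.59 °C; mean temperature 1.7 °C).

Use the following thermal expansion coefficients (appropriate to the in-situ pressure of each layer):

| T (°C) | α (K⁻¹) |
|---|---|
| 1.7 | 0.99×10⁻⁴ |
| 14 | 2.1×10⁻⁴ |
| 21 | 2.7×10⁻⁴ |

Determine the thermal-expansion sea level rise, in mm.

60.3 mm of thermosteric rise

Layer 1 at 21 °C → α = 2.7×10⁻⁴ K⁻¹
Layer 2 at 1.7 °C → α = 0.99×10⁻⁴ K⁻¹
210 × 0.62 × 2.7×10⁻⁴ = 0.035154 m
210–640 m: 0.59 × 430 × 0.99×10⁻⁴ = 0.0251163 m
Δh = 0.035154 + 0.0251163 = 0.0602703 m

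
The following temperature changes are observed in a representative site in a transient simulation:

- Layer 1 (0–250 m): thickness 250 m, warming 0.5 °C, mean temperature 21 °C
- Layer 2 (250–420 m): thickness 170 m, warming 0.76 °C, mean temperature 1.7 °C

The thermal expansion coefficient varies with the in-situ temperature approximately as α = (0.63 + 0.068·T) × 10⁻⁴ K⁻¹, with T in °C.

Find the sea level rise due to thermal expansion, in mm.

about 35.4 mm

Layer 1: α = (0.63 + 0.068×21)×10⁻⁴ = 2.058×10⁻⁴ K⁻¹
Layer 2: α = (0.63 + 0.068×1.7)×10⁻⁴ = 0.7456×10⁻⁴ K⁻¹
Layer 1: 2.058×10⁻⁴ × 250 × 0.5 = 0.025725 m
250–420 m: 0.7456×10⁻⁴ × 0.76 × 170 = 0.009633152 m
Δh = 0.025725 + 0.009633152 = 0.035358152 m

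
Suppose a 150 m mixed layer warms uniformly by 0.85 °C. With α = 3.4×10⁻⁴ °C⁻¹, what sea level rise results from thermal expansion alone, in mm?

Δh = αΔT·H = 3.4×10⁻⁴ × 0.85 × 150 = 0.04335 m

Δh ≈ 43 mm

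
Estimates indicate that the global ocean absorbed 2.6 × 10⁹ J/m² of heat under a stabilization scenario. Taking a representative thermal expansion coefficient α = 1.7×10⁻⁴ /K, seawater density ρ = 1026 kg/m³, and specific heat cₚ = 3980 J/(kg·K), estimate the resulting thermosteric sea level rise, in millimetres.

about 108 mm

Δh = αQ/(ρcₚ) = 1.7×10⁻⁴ × 2.6×10⁹ / (1026 × 3980) ≈ 0.10824 m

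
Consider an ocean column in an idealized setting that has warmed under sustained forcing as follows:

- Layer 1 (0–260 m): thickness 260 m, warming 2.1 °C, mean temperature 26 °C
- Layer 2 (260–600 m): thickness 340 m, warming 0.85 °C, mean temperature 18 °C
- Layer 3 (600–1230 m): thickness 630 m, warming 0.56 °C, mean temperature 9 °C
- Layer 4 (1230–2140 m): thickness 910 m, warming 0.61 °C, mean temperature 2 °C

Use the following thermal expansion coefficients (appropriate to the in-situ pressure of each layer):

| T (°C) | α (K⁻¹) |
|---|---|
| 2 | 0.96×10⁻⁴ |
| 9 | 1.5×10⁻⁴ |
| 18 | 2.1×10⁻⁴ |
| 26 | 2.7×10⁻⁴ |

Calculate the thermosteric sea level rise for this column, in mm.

Layer 1 at 26 °C → α = 2.7×10⁻⁴ K⁻¹
Layer 2 at 18 °C → α = 2.1×10⁻⁴ K⁻¹
Layer 3 at 9 °C → α = 1.5×10⁻⁴ K⁻¹
Layer 4 at 2 °C → α = 0.96×10⁻⁴ K⁻¹
260 × 2.1 × 2.7×10⁻⁴ = 0.14742 m
340 × 0.85 × 2.1×10⁻⁴ = 0.06069 m
630 × 0.56 × 1.5×10⁻⁴ = 0.05292 m
1230–2140 m: 0.96×10⁻⁴ × 0.61 × 910 = 0.0532896 m
Δh = 0.14742 + 0.06069 + 0.05292 + 0.0532896 = 0.3143196 m

about 314 mm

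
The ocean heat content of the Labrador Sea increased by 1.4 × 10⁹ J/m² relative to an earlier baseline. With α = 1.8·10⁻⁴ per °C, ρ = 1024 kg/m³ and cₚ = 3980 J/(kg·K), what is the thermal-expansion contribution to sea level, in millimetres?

Δh = αQ/(ρcₚ) = 1.8×10⁻⁴ × 1.4×10⁹ / (1024 × 3980) ≈ 0.061833 m

Δh = 61.8 mm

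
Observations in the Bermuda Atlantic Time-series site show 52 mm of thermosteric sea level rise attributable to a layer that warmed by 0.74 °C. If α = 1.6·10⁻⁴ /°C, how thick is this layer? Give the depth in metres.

H = Δh/(αΔT) = 0.052 / (1.6×10⁻⁴ × 0.74) ≈ 439.2 m

439 m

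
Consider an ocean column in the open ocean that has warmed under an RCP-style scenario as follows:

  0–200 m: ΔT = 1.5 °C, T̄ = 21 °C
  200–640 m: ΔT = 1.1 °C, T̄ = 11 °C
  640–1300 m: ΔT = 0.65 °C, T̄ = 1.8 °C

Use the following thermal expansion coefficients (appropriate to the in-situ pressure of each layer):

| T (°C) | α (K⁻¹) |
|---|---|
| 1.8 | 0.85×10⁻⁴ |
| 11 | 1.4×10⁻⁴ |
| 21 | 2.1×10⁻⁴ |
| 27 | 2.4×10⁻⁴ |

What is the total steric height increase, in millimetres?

167 mm

Layer 1 at 21 °C → α = 2.1×10⁻⁴ K⁻¹
Layer 2 at 11 °C → α = 1.4×10⁻⁴ K⁻¹
Layer 3 at 1.8 °C → α = 0.85×10⁻⁴ K⁻¹
0–200 m: 2.1×10⁻⁴ × 200 × 1.5 = 0.06300 m
200–640 m: 1.1 × 1.4×10⁻⁴ × 440 = 0.06776 m
640–1300 m: 0.65 × 660 × 0.85×10⁻⁴ = 0.036465 m
Δh = 0.06300 + 0.06776 + 0.036465 = 0.167225 m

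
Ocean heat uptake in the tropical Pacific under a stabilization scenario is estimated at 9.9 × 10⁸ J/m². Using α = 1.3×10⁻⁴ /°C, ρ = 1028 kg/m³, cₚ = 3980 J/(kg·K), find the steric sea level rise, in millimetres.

Δh = αQ/(ρcₚ) = 1.3×10⁻⁴ × 9.9×10⁸ / (1028 × 3980) ≈ 0.031456 m

Δh = 31.5 mm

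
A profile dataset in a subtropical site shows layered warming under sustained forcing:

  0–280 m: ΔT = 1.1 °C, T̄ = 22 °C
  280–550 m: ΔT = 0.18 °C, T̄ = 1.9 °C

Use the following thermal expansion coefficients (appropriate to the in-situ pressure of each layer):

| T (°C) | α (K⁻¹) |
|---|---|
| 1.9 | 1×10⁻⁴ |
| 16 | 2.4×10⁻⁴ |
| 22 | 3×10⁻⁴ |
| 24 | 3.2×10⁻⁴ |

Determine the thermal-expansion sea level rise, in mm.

Layer 1 at 22 °C → α = 3×10⁻⁴ K⁻¹
Layer 2 at 1.9 °C → α = 1×10⁻⁴ K⁻¹
0–280 m: 3×10⁻⁴ × 1.1 × 280 = 0.09240 m
Layer 2: 0.18 × 270 × 1×10⁻⁴ = 0.00486 m
Δh = 0.09240 + 0.00486 = 0.09726 m ≈ 97.3 mm

Δh ≈ 97.3 mm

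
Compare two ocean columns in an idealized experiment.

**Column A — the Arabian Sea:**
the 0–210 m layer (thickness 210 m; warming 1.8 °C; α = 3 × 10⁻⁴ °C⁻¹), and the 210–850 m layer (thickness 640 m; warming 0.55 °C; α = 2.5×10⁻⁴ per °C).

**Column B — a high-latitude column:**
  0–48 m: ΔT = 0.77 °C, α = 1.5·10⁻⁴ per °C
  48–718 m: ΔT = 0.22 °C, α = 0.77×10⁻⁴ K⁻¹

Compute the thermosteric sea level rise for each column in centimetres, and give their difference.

A 0–210 m: 3×10⁻⁴ × 1.8 × 210 = 0.11340 m
A 210–850 m: 640 × 0.55 × 2.5×10⁻⁴ = 0.08800 m
A total: 0.20140 m
B Layer 1: 0.77 × 1.5×10⁻⁴ × 48 = 0.005544 m
B 0.22 × 0.77×10⁻⁴ × 670 = 0.0113498 m
B total: 0.0168938 m
Difference: 0.20140 − 0.0168938 = 0.1845062 m

A: 20 cm; B: 1.7 cm; difference 18 cm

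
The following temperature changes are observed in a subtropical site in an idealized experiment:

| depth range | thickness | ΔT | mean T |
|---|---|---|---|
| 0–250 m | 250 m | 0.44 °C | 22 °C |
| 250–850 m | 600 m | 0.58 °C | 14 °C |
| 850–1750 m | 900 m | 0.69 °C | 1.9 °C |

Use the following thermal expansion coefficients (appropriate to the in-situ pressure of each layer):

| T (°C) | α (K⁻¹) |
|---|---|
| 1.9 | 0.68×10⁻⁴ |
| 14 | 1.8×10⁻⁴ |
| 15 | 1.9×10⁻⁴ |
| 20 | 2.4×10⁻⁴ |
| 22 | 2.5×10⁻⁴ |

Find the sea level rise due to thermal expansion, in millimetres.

Layer 1 at 22 °C → α = 2.5×10⁻⁴ K⁻¹
Layer 2 at 14 °C → α = 1.8×10⁻⁴ K⁻¹
Layer 3 at 1.9 °C → α = 0.68×10⁻⁴ K⁻¹
Layer 1: 2.5×10⁻⁴ × 250 × 0.44 = 0.02750 m
Layer 2: 600 × 0.58 × 1.8×10⁻⁴ = 0.06264 m
850–1750 m: 0.68×10⁻⁴ × 0.69 × 900 = 0.042228 m
Δh = 0.02750 + 0.06264 + 0.042228 = 0.132368 m ≈ 130 mm

Δh ≈ 130 mm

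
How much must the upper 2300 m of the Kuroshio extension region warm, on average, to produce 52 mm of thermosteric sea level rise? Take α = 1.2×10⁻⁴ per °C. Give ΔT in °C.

ΔT = Δh/(αH) = 0.052 / (1.2×10⁻⁴ × 2300) ≈ 0.1884 °C

ΔT ≈ 0.188 °C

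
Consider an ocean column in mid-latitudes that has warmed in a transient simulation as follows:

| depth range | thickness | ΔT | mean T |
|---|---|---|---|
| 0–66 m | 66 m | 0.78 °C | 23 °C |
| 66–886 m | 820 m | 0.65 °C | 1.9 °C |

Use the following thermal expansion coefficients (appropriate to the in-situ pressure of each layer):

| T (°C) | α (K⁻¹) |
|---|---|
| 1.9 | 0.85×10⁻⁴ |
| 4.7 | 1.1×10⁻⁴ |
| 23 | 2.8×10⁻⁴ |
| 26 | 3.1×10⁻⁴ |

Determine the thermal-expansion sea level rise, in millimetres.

Layer 1 at 23 °C → α = 2.8×10⁻⁴ K⁻¹
Layer 2 at 1.9 °C → α = 0.85×10⁻⁴ K⁻¹
66 × 2.8×10⁻⁴ × 0.78 = 0.0144144 m
66–886 m: 0.65 × 0.85×10⁻⁴ × 820 = 0.045305 m
Δh = 0.0144144 + 0.045305 = 0.0597194 m ≈ 60 mm

60 mm of thermosteric rise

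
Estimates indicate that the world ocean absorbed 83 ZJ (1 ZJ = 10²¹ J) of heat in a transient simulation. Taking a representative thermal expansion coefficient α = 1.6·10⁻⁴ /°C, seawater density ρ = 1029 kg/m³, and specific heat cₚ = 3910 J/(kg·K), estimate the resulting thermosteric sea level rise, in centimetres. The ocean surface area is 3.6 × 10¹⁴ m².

Per unit area: Q = 83×10²¹ / (3.6×10¹⁴) ≈ 2.306×10⁸ J/m²
Δh = αQ/(ρcₚ) = 1.6×10⁻⁴ × 2.306×10⁸ / (1029 × 3910) ≈ 0.0091704 m

about 0.917 cm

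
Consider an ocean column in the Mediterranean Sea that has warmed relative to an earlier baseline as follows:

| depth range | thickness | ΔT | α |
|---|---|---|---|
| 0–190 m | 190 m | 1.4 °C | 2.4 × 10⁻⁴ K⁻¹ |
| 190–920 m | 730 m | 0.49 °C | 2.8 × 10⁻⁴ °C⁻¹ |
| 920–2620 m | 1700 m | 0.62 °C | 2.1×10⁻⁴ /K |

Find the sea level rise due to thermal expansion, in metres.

Layer 1: 1.4 × 2.4×10⁻⁴ × 190 = 0.06384 m
730 × 0.49 × 2.8×10⁻⁴ = 0.100156 m
2.1×10⁻⁴ × 0.62 × 1700 = 0.22134 m
Δh = 0.06384 + 0.100156 + 0.22134 = 0.385336 m ≈ 0.385 m

about 0.385 m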